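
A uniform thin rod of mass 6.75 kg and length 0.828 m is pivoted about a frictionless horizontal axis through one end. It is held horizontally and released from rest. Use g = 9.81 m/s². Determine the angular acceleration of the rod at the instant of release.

About the pivot, I = (1/3)ML² = (1/3)(6.75)(0.828)² = 1.543 kg·m².
The weight acts at the center, a distance L/2 = 0.4140 m from the pivot; τ = Mg(L/2) = 27.41 N·m.
α = τ/I = 27.41/1.543 = 17.77 rad/s².
(Equivalently α = (3g/(2L)) = 17.77 rad/s².)

α ≈ 17.8 rad/s²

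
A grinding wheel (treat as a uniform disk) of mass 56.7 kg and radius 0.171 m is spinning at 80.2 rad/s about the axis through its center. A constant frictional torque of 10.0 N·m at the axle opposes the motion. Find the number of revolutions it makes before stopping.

I = ½MR² = (1/2)(56.7)(0.171)² = 0.8290 kg·m².
The net torque has magnitude 10.0 N·m, opposing ω.
|α| = τ/I = 10.00/0.8290 = 12.06 rad/s² (deceleration).
ω² = ω₀² − 2|α|θ with ω = 0 ⇒ θ = ω₀²/(2|α|) = 266.6 rad = 42.43 rev.

≈ 42.4 revolutions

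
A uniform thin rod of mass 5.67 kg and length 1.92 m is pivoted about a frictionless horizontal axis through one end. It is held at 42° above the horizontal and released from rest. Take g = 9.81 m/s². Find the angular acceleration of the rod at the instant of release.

About the pivot, I = (1/3)ML² = (1/3)(5.67)(1.92)² = 6.967 kg·m².
The weight acts at the center, a distance L/2 = 0.9600 m from the pivot; τ = Mg(L/2) cos 42° = 39.68 N·m.
α = τ/I = 39.68/6.967 = 5.696 rad/s².
(Equivalently α = (3g/(2L)) cos 42° = 5.696 rad/s².)

α ≈ 5.70 rad/s²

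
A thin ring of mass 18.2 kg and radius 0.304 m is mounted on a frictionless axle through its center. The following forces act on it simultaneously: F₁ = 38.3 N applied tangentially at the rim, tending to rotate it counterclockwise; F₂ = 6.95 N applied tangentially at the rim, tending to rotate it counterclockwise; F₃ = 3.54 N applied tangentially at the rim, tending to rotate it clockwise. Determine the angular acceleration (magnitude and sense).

α ≈ 7.54 rad/s², counterclockwise

I = MR² = (18.2)(0.304)² = 1.682 kg·m².
Taking counterclockwise as positive: τ₁ = +(38.3)(0.304) = +11.64 N·m; τ₂ = +(6.95)(0.304) = +2.113 N·m; τ₃ = −(3.54)(0.304) = −1.076 N·m.
Net torque τ = 12.68 N·m.
α = τ/I = 12.68/1.682 = 7.539 rad/s².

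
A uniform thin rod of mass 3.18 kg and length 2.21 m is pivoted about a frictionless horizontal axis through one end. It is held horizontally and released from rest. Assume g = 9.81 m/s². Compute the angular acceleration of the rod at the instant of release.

About the pivot, I = (1/3)ML² = (1/3)(3.18)(2.21)² = 5.177 kg·m².
The weight acts at the center, a distance L/2 = 1.105 m from the pivot; τ = Mg(L/2) = 34.47 N·m.
α = τ/I = 34.47/5.177 = 6.658 rad/s².

α ≈ 6.66 rad/s²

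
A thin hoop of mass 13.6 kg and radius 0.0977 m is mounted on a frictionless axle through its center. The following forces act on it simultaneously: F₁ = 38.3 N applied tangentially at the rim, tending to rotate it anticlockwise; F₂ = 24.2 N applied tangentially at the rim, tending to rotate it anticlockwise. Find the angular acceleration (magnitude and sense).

I = MR² = (13.6)(0.0977)² = 0.1298 kg·m².
Taking anticlockwise as positive: τ₁ = +(38.3)(0.0977) = +3.742 N·m; τ₂ = +(24.2)(0.0977) = +2.364 N·m.
Net torque τ = 6.106 N·m.
α = τ/I = 6.106/0.1298 = 47.04 rad/s².

α ≈ 47.0 rad/s², anticlockwise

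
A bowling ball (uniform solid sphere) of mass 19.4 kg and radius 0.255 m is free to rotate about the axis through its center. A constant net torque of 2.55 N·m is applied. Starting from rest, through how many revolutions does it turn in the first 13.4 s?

I = (2/5)MR² = (2/5)(19.4)(0.255)² = 0.5046 kg·m².
α = τ/I = 2.55/0.5046 = 5.054 rad/s².
θ = ½αt² = ½(5.054)(13.4)² = 453.7 rad.
Revolutions = θ/(2π) = 72.21.

≈ 72.2 revolutions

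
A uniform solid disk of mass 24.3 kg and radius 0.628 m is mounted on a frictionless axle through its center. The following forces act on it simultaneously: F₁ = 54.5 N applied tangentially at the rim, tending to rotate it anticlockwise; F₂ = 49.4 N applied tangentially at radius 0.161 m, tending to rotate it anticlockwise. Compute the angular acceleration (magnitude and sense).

α ≈ 8.80 rad/s², anticlockwise

I = ½MR² = (1/2)(24.3)(0.628)² = 4.792 kg·m².
Taking anticlockwise as positive: τ₁ = +(54.5)(0.628) = +34.23 N·m; τ₂ = +(49.4)(0.161) = +7.953 N·m.
Net torque τ = 42.18 N·m.
α = τ/I = 42.18/4.792 = 8.802 rad/s².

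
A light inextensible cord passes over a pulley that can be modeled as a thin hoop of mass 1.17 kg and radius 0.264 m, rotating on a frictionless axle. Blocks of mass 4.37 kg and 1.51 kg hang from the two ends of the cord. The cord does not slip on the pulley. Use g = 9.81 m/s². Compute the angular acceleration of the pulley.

I = MR² = (1.17)(0.264)² = 0.08154 kg·m².
Heavier block: m₁g − T₁ = m₁a. Lighter block: T₂ − m₂g = m₂a.
Pulley: (T₁ − T₂)R = Iα = I(a/R), so T₁ − T₂ = (I/R²)a = 1·M_p a = 1.170·a.
Adding the three: (m₁ − m₂)g = (m₁ + m₂ + 1.170)a, so a = (4.37 − 1.51)(9.81)/(4.37 + 1.51 + 1.170) = 3.980 m/s².
α = a/R = 3.980/0.264 = 15.07 rad/s².

α ≈ 15.1 rad/s²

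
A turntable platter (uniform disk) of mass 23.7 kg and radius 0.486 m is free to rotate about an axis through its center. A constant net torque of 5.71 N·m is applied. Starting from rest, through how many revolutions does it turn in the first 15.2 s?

≈ 37.5 revolutions

I = ½MR² = (1/2)(23.7)(0.486)² = 2.799 kg·m².
α = τ/I = 5.71/2.799 = 2.040 rad/s².
θ = ½αt² = ½(2.040)(15.2)² = 235.7 rad.
Revolutions = θ/(2π) = 37.51.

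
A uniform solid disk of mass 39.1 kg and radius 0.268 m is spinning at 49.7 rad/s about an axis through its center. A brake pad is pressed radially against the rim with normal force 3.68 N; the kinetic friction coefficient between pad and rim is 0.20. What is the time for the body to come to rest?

t ≈ 354 s

I = ½MR² = (1/2)(39.1)(0.268)² = 1.404 kg·m².
Friction force f = μN = (0.20)(3.68) = 0.7360 N at the rim; torque magnitude τ = fR = 0.1972 N·m, opposing ω.
|α| = τ/I = 0.1972/1.404 = 0.1405 rad/s² (deceleration).
0 = ω₀ − |α|t ⇒ t = ω₀/|α| = 49.7/0.1405 = 353.8 s.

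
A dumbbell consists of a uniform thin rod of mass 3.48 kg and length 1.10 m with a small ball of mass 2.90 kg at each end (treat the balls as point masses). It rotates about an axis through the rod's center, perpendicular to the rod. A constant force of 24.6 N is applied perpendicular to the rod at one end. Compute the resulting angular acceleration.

α ≈ 6.43 rad/s²

I_rod = (1/12)ML² = (1/12)(3.48)(1.10)² = 0.3509 kg·m².
I_balls = 2·m·(L/2)² = 2(2.90)(0.5500)² = 1.755 kg·m².
Total I = 2.105 kg·m².
τ = F·(L/2) = (24.6)(0.550) = 13.53 N·m.
α = τ/I = 13.53/2.105 = 6.426 rad/s².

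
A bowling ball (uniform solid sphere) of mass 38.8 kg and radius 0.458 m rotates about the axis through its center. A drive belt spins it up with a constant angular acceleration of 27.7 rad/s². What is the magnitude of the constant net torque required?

I = (2/5)MR² = (2/5)(38.8)(0.458)² = 3.256 kg·m².
τ = Iα = (3.256)(27.70) = 90.18 N·m.

τ ≈ 90.2 N·m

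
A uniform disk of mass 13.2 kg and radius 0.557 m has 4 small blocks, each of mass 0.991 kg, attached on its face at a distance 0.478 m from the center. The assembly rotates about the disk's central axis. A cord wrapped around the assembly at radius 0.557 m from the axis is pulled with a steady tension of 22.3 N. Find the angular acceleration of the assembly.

α ≈ 4.21 rad/s²

I_disk = ½MR² = ½(13.2)(0.557)² = 2.048 kg·m².
I_blocks = 4·m·r² = 4(0.991)(0.478)² = 0.9057 kg·m².
Total I = 2.953 kg·m².
τ = F r = (22.3)(0.557) = 12.42 N·m.
α = τ/I = 12.42/2.953 = 4.206 rad/s².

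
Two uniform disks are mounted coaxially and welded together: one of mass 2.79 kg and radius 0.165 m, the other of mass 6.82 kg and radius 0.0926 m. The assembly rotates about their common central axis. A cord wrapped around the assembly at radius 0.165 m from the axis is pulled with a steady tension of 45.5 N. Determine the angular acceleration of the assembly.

I = ½M₁R₁² + ½M₂R₂² = ½(2.79)(0.165)² + ½(6.82)(0.0926)² = 0.06722 kg·m².
τ = F r = (45.5)(0.165) = 7.508 N·m.
α = τ/I = 7.508/0.06722 = 111.7 rad/s².

α ≈ 112 rad/s²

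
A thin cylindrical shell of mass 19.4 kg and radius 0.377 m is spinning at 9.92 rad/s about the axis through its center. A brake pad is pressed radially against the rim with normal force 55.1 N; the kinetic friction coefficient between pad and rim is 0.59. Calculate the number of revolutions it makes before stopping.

I = MR² = (19.4)(0.377)² = 2.757 kg·m².
Friction force f = μN = (0.59)(55.1) = 32.51 N at the rim; torque magnitude τ = fR = 12.26 N·m, opposing ω.
|α| = τ/I = 12.26/2.757 = 4.445 rad/s² (deceleration).
ω² = ω₀² − 2|α|θ with ω = 0 ⇒ θ = ω₀²/(2|α|) = 11.07 rad = 1.762 rev.

≈ 1.76 revolutions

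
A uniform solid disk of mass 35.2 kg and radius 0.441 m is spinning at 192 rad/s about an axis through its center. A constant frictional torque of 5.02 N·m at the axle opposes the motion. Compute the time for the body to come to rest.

I = ½MR² = (1/2)(35.2)(0.441)² = 3.423 kg·m².
The net torque has magnitude 5.02 N·m, opposing ω.
|α| = τ/I = 5.020/3.423 = 1.467 rad/s² (deceleration).
0 = ω₀ − |α|t ⇒ t = ω₀/|α| = 192/1.467 = 130.9 s.

t ≈ 131 s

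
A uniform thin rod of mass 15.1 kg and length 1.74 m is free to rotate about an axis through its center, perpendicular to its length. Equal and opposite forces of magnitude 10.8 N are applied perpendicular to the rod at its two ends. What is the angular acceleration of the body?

I = (1/12)ML² = (1/12)(15.1)(1.74)² = 3.810 kg·m².
The couple gives τ = F·(L/2) + F·(L/2) = F L = (10.8)(1.74) = 18.79 N·m.
From τ = Iα: α = 18.79/3.810 = 4.933 rad/s².

α ≈ 4.93 rad/s²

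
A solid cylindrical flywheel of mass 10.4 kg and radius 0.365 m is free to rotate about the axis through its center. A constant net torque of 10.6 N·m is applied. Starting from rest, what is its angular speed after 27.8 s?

I = ½MR² = (1/2)(10.4)(0.365)² = 0.6928 kg·m².
α = τ/I = 10.6/0.6928 = 15.30 rad/s².
ω = ω₀ + αt = 0 + (15.30)(27.8) = 425.4 rad/s.

ω ≈ 425 rad/s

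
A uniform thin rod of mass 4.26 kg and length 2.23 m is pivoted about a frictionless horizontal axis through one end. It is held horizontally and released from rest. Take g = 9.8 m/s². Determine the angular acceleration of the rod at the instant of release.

α ≈ 6.59 rad/s²

About the pivot, I = (1/3)ML² = (1/3)(4.26)(2.23)² = 7.062 kg·m².
The weight acts at the center, a distance L/2 = 1.115 m from the pivot; τ = Mg(L/2) = 46.55 N·m.
α = τ/I = 46.55/7.062 = 6.592 rad/s².
(Equivalently α = (3g/(2L)) = 6.592 rad/s².)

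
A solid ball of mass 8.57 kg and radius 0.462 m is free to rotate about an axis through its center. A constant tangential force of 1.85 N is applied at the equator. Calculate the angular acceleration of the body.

α ≈ 1.17 rad/s²

I = (2/5)MR² = (2/5)(8.57)(0.462)² = 0.7317 kg·m².
τ = F R = (1.85)(0.462) = 0.8547 N·m.
From τ = Iα: α = 0.8547/0.7317 = 1.168 rad/s².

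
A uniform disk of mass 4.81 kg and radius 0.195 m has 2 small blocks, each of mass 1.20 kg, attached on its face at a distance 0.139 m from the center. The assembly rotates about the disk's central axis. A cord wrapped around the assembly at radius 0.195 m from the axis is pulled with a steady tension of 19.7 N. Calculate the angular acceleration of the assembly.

I_disk = ½MR² = ½(4.81)(0.195)² = 0.09145 kg·m².
I_blocks = 2·m·r² = 2(1.20)(0.139)² = 0.04637 kg·m².
Total I = 0.1378 kg·m².
τ = F r = (19.7)(0.195) = 3.841 N·m.
α = τ/I = 3.841/0.1378 = 27.87 rad/s².

α ≈ 27.9 rad/s²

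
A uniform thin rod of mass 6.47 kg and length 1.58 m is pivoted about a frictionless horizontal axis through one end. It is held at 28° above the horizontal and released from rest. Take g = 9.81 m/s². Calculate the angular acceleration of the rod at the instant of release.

α ≈ 8.22 rad/s²

About the pivot, I = (1/3)ML² = (1/3)(6.47)(1.58)² = 5.384 kg·m².
The weight acts at the center, a distance L/2 = 0.7900 m from the pivot; τ = Mg(L/2) cos 28° = 44.27 N·m.
α = τ/I = 44.27/5.384 = 8.223 rad/s².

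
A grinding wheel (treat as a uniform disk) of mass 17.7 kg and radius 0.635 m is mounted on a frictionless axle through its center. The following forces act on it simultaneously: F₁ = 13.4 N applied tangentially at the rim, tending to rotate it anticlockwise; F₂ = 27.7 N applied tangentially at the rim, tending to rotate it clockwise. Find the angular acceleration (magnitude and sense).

α ≈ 2.54 rad/s², clockwise

I = ½MR² = (1/2)(17.7)(0.635)² = 3.569 kg·m².
Taking anticlockwise as positive: τ₁ = +(13.4)(0.635) = +8.509 N·m; τ₂ = −(27.7)(0.635) = −17.59 N·m.
Net torque τ = -9.081 N·m.
α = τ/I = -9.081/3.569 = -2.545 rad/s².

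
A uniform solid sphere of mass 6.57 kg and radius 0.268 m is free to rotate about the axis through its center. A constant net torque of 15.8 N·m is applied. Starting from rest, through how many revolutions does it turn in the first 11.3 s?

I = (2/5)MR² = (2/5)(6.57)(0.268)² = 0.1888 kg·m².
α = τ/I = 15.8/0.1888 = 83.71 rad/s².
θ = ½αt² = ½(83.71)(11.3)² = 5344 rad.
Revolutions = θ/(2π) = 850.6.

≈ 851 revolutions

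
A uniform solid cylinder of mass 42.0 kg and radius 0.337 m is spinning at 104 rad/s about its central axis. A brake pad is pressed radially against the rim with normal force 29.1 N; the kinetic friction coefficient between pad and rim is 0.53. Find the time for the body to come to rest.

t ≈ 47.7 s

I = ½MR² = (1/2)(42.0)(0.337)² = 2.385 kg·m².
Friction force f = μN = (0.53)(29.1) = 15.42 N at the rim; torque magnitude τ = fR = 5.198 N·m, opposing ω.
|α| = τ/I = 5.198/2.385 = 2.179 rad/s² (deceleration).
0 = ω₀ − |α|t ⇒ t = ω₀/|α| = 104/2.179 = 47.72 s.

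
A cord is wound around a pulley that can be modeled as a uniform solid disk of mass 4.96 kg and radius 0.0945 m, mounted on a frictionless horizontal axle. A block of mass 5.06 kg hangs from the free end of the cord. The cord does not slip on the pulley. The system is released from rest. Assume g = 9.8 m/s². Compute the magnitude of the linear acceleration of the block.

a ≈ 6.58 m/s²

I = ½MR² = (1/2)(4.96)(0.0945)² = 0.02215 kg·m².
Block: mg − T = ma. Pulley: TR = Iα. No-slip: a = αR, so T = (I/R²)a = 2.480·a.
Then mg = (m + 2.480)a, so a = (5.06)(9.8)/(5.06 + 2.480) = 6.577 m/s².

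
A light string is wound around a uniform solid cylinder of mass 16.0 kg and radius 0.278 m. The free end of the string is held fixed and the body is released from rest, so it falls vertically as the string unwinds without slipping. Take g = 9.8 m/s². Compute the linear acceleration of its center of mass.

a ≈ 6.53 m/s²

Translation: Mg − T = Ma. Rotation about the center: TR = Iα with I = ½MR².
With a = αR: T = (I/R²)a = (1/2)M a, so Mg = (1 + 0.5000)Ma.
a = g/(1 + 0.5000) = 9.8/1.500 = 6.533 m/s².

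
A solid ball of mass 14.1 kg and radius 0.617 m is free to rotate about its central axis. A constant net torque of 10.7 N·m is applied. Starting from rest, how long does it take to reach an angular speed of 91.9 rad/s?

t ≈ 18.4 s

I = (2/5)MR² = (2/5)(14.1)(0.617)² = 2.147 kg·m².
α = τ/I = 10.7/2.147 = 4.983 rad/s².
ω = αt ⇒ t = ω/α = 91.9/4.983 = 18.44 s.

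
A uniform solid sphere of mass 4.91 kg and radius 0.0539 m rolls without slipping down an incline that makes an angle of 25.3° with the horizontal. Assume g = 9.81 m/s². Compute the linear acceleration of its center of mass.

a ≈ 2.99 m/s²

Translation along the incline: Mg sinθ − f = Ma.
Rotation about the center: fR = Iα with I = (2/5)MR². No-slip gives a = αR, so f = (I/R²)a = (2/5)M a.
Substituting: Mg sinθ = (1 + 0.4000)Ma, so a = g sinθ/(1 + 0.4000) = (9.81) sin 25.3° / 1.400 = 2.995 m/s².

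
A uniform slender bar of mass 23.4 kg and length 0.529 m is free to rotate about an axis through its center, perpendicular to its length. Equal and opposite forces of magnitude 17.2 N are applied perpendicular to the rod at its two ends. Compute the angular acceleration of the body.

α ≈ 16.7 rad/s²

I = (1/12)ML² = (1/12)(23.4)(0.529)² = 0.5457 kg·m².
The couple gives τ = F·(L/2) + F·(L/2) = F L = (17.2)(0.529) = 9.099 N·m.
From τ = Iα: α = 9.099/0.5457 = 16.67 rad/s².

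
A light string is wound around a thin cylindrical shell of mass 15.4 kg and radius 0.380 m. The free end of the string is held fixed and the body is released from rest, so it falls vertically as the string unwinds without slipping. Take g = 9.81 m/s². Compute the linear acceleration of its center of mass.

a ≈ 4.91 m/s²

Translation: Mg − T = Ma. Rotation about the center: TR = Iα with I = MR².
With a = αR: T = (I/R²)a = M a, so Mg = (1 + 1.000)Ma.
a = g/(1 + 1.000) = 9.81/2.000 = 4.905 m/s².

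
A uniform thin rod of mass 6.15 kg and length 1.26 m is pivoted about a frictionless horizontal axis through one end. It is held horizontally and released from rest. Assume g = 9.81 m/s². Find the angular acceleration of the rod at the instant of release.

About the pivot, I = (1/3)ML² = (1/3)(6.15)(1.26)² = 3.255 kg·m².
The weight acts at the center, a distance L/2 = 0.6300 m from the pivot; τ = Mg(L/2) = 38.01 N·m.
α = τ/I = 38.01/3.255 = 11.68 rad/s².
(Equivalently α = (3g/(2L)) = 11.68 rad/s².)

α ≈ 11.7 rad/s²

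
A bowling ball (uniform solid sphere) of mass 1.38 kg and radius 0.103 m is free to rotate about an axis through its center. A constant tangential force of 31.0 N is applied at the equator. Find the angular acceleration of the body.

α ≈ 545 rad/s²

I = (2/5)MR² = (2/5)(1.38)(0.103)² = 0.005856 kg·m².
τ = F R = (31.0)(0.103) = 3.193 N·m.
Newton's second law for rotation, τ = Iα, gives α = τ/I = 3.193/0.005856 = 545.2 rad/s².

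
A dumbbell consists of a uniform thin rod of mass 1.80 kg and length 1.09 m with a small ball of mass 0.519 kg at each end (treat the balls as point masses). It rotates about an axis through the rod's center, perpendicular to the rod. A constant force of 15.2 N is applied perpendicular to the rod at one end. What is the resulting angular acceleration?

α ≈ 17.0 rad/s²

I_rod = (1/12)ML² = (1/12)(1.80)(1.09)² = 0.1782 kg·m².
I_balls = 2·m·(L/2)² = 2(0.519)(0.5450)² = 0.3083 kg·m².
Total I = 0.4865 kg·m².
τ = F·(L/2) = (15.2)(0.545) = 8.284 N·m.
α = τ/I = 8.284/0.4865 = 17.03 rad/s².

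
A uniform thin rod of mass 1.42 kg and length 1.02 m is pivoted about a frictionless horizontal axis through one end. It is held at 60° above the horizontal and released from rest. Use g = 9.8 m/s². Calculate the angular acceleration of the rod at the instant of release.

About the pivot, I = (1/3)ML² = (1/3)(1.42)(1.02)² = 0.4925 kg·m².
The weight acts at the center, a distance L/2 = 0.5100 m from the pivot; τ = Mg(L/2) cos 60° = 3.549 N·m.
α = τ/I = 3.549/0.4925 = 7.206 rad/s².

α ≈ 7.21 rad/s²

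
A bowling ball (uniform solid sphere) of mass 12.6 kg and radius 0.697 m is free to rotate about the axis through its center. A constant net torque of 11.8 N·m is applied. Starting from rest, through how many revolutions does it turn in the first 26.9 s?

I = (2/5)MR² = (2/5)(12.6)(0.697)² = 2.448 kg·m².
α = τ/I = 11.8/2.448 = 4.819 rad/s².
θ = ½αt² = ½(4.819)(26.9)² = 1744 rad.
Revolutions = θ/(2π) = 277.5.

≈ 278 revolutions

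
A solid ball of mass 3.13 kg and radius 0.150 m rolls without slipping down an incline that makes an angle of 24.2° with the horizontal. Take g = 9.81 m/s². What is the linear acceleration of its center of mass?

Translation along the incline: Mg sinθ − f = Ma.
Rotation about the center: fR = Iα with I = (2/5)MR². No-slip gives a = αR, so f = (I/R²)a = (2/5)M a.
Substituting: Mg sinθ = (1 + 0.4000)Ma, so a = g sinθ/(1 + 0.4000) = (9.81) sin 24.2° / 1.400 = 2.872 m/s².

a ≈ 2.87 m/s²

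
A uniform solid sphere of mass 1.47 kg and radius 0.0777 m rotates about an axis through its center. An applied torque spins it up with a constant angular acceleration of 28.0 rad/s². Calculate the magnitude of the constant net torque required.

τ ≈ 0.0994 N·m

I = (2/5)MR² = (2/5)(1.47)(0.0777)² = 0.003550 kg·m².
τ = Iα = (0.003550)(28.00) = 0.09940 N·m.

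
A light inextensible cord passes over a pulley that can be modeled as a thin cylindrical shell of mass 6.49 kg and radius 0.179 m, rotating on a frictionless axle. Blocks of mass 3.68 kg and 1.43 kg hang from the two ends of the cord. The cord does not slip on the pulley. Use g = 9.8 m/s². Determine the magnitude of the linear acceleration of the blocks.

a ≈ 1.90 m/s²

I = MR² = (6.49)(0.179)² = 0.2079 kg·m².
Heavier block: m₁g − T₁ = m₁a. Lighter block: T₂ − m₂g = m₂a.
Pulley: (T₁ − T₂)R = Iα = I(a/R), so T₁ − T₂ = (I/R²)a = 1·M_p a = 6.490·a.
Adding the three: (m₁ − m₂)g = (m₁ + m₂ + 6.490)a, so a = (3.68 − 1.43)(9.8)/(3.68 + 1.43 + 6.490) = 1.901 m/s².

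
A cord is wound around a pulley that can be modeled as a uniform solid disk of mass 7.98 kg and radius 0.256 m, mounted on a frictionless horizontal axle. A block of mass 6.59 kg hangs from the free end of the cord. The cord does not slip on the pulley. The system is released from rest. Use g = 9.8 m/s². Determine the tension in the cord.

I = ½MR² = (1/2)(7.98)(0.256)² = 0.2615 kg·m².
Block: mg − T = ma. Pulley: TR = Iα. No-slip: a = αR, so T = (I/R²)a = 3.990·a.
Then mg = (m + 3.990)a, so a = (6.59)(9.8)/(6.59 + 3.990) = 6.104 m/s².
T = 3.990·a = 24.36 N.

T ≈ 24.4 N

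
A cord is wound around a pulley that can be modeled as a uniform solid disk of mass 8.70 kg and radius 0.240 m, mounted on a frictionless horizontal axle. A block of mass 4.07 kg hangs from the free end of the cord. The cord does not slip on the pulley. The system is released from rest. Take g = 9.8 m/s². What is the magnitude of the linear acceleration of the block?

I = ½MR² = (1/2)(8.70)(0.240)² = 0.2506 kg·m².
Block: mg − T = ma. Pulley: TR = Iα. No-slip: a = αR, so T = (I/R²)a = 4.350·a.
Then mg = (m + 4.350)a, so a = (4.07)(9.8)/(4.07 + 4.350) = 4.737 m/s².

a ≈ 4.74 m/s²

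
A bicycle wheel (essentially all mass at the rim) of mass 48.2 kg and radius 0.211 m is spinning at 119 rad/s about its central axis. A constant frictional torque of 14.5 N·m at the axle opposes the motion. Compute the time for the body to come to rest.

I = MR² = (48.2)(0.211)² = 2.146 kg·m².
The net torque has magnitude 14.5 N·m, opposing ω.
|α| = τ/I = 14.50/2.146 = 6.757 rad/s² (deceleration).
0 = ω₀ − |α|t ⇒ t = ω₀/|α| = 119/6.757 = 17.61 s.

t ≈ 17.6 s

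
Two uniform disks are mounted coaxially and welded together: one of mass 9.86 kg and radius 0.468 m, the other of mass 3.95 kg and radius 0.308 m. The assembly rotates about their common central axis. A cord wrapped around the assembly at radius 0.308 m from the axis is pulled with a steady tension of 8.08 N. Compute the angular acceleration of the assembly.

I = ½M₁R₁² + ½M₂R₂² = ½(9.86)(0.468)² + ½(3.95)(0.308)² = 1.267 kg·m².
τ = F r = (8.08)(0.308) = 2.489 N·m.
α = τ/I = 2.489/1.267 = 1.964 rad/s².

α ≈ 1.96 rad/s²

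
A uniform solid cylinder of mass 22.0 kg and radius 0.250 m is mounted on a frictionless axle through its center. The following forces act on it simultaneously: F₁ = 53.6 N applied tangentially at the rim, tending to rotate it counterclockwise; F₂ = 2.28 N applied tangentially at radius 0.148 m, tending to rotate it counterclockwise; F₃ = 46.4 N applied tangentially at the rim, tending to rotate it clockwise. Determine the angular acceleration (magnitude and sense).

I = ½MR² = (1/2)(22.0)(0.250)² = 0.6875 kg·m².
Taking counterclockwise as positive: τ₁ = +(53.6)(0.250) = +13.40 N·m; τ₂ = +(2.28)(0.148) = +0.3374 N·m; τ₃ = −(46.4)(0.250) = −11.60 N·m.
Net torque τ = 2.137 N·m.
α = τ/I = 2.137/0.6875 = 3.109 rad/s².

α ≈ 3.11 rad/s², counterclockwise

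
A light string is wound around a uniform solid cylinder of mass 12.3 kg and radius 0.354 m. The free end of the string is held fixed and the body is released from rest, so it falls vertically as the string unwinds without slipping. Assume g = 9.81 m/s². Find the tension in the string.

Translation: Mg − T = Ma. Rotation about the center: TR = Iα with I = ½MR².
With a = αR: T = (I/R²)a = (1/2)M a, so Mg = (1 + 0.5000)Ma.
a = g/(1 + 0.5000) = 9.81/1.500 = 6.540 m/s².
T = 0.5000·M·a = (0.5000)(12.3)(6.540) = 40.22 N.

T ≈ 40.2 N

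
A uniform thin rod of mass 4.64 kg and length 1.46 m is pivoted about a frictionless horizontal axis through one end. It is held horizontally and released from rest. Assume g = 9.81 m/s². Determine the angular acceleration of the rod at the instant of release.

About the pivot, I = (1/3)ML² = (1/3)(4.64)(1.46)² = 3.297 kg·m².
The weight acts at the center, a distance L/2 = 0.7300 m from the pivot; τ = Mg(L/2) = 33.23 N·m.
α = τ/I = 33.23/3.297 = 10.08 rad/s².
(Equivalently α = (3g/(2L)) = 10.08 rad/s².)

α ≈ 10.1 rad/s²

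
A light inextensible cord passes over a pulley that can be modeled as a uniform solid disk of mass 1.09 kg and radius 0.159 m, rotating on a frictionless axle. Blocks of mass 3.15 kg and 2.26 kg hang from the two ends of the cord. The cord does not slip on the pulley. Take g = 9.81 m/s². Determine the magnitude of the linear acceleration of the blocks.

I = ½MR² = (1/2)(1.09)(0.159)² = 0.01378 kg·m².
Heavier block: m₁g − T₁ = m₁a. Lighter block: T₂ − m₂g = m₂a.
Pulley: (T₁ − T₂)R = Iα = I(a/R), so T₁ − T₂ = (I/R²)a = (1/2)M_p a = 0.5450·a.
Adding the three: (m₁ − m₂)g = (m₁ + m₂ + 0.5450)a, so a = (3.15 − 2.26)(9.81)/(3.15 + 2.26 + 0.5450) = 1.466 m/s².

a ≈ 1.47 m/s²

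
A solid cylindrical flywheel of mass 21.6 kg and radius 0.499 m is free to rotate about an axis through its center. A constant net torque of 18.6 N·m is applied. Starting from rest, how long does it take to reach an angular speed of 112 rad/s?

t ≈ 16.2 s

I = ½MR² = (1/2)(21.6)(0.499)² = 2.689 kg·m².
α = τ/I = 18.6/2.689 = 6.917 rad/s².
ω = αt ⇒ t = ω/α = 112/6.917 = 16.19 s.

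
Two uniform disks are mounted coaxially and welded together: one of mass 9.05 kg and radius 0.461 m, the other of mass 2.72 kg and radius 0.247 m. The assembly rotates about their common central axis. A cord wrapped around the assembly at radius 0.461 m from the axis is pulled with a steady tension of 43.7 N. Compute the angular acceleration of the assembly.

α ≈ 19.3 rad/s²

I = ½M₁R₁² + ½M₂R₂² = ½(9.05)(0.461)² + ½(2.72)(0.247)² = 1.045 kg·m².
τ = F r = (43.7)(0.461) = 20.15 N·m.
α = τ/I = 20.15/1.045 = 19.29 rad/s².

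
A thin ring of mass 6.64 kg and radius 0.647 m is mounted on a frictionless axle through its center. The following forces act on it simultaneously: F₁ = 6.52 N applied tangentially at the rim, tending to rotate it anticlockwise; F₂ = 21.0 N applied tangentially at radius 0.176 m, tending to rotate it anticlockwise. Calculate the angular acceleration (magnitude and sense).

I = MR² = (6.64)(0.647)² = 2.780 kg·m².
Taking anticlockwise as positive: τ₁ = +(6.52)(0.647) = +4.218 N·m; τ₂ = +(21.0)(0.176) = +3.696 N·m.
Net torque τ = 7.914 N·m.
α = τ/I = 7.914/2.780 = 2.847 rad/s².

α ≈ 2.85 rad/s², anticlockwise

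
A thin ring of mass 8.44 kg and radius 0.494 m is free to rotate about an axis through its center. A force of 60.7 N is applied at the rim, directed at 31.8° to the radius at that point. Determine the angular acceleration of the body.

I = MR² = (8.44)(0.494)² = 2.060 kg·m².
Only the tangential component produces torque: τ = F R sinθ = (60.7)(0.494) sin 31.8° = 15.80 N·m.
From τ = Iα: α = 15.80/2.060 = 7.672 rad/s².

α ≈ 7.67 rad/s²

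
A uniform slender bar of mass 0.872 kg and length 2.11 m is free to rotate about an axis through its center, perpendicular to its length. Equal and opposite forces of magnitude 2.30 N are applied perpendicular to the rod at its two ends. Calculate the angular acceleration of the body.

I = (1/12)ML² = (1/12)(0.872)(2.11)² = 0.3235 kg·m².
The couple gives τ = F·(L/2) + F·(L/2) = F L = (2.30)(2.11) = 4.853 N·m.
Newton's second law for rotation, τ = Iα, gives α = τ/I = 4.853/0.3235 = 15.00 rad/s².

α ≈ 15.0 rad/s²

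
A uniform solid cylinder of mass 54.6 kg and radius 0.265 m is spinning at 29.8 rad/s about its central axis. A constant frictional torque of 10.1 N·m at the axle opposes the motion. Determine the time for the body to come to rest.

t ≈ 5.66 s

I = ½MR² = (1/2)(54.6)(0.265)² = 1.917 kg·m².
The net torque has magnitude 10.1 N·m, opposing ω.
|α| = τ/I = 10.10/1.917 = 5.268 rad/s² (deceleration).
0 = ω₀ − |α|t ⇒ t = ω₀/|α| = 29.8/5.268 = 5.657 s.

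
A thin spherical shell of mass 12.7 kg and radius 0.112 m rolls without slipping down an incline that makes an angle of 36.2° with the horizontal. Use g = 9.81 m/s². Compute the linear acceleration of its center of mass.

a ≈ 3.48 m/s²

Translation along the incline: Mg sinθ − f = Ma.
Rotation about the center: fR = Iα with I = (2/3)MR². No-slip gives a = αR, so f = (I/R²)a = (2/3)M a.
Substituting: Mg sinθ = (1 + 0.6667)Ma, so a = g sinθ/(1 + 0.6667) = (9.81) sin 36.2° / 1.667 = 3.476 m/s².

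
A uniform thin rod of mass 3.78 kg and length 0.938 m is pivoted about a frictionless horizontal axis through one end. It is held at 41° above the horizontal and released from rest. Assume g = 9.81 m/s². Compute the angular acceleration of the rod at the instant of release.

About the pivot, I = (1/3)ML² = (1/3)(3.78)(0.938)² = 1.109 kg·m².
The weight acts at the center, a distance L/2 = 0.4690 m from the pivot; τ = Mg(L/2) cos 41° = 13.13 N·m.
α = τ/I = 13.13/1.109 = 11.84 rad/s².

α ≈ 11.8 rad/s²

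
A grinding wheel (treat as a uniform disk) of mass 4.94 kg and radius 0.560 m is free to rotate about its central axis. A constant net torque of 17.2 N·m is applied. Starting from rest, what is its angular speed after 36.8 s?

ω ≈ 817 rad/s

I = ½MR² = (1/2)(4.94)(0.560)² = 0.7746 kg·m².
α = τ/I = 17.2/0.7746 = 22.21 rad/s².
ω = ω₀ + αt = 0 + (22.21)(36.8) = 817.2 rad/s.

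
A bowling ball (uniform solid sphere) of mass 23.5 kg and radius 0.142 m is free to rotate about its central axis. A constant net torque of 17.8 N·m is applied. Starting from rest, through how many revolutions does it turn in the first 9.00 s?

I = (2/5)MR² = (2/5)(23.5)(0.142)² = 0.1895 kg·m².
α = τ/I = 17.8/0.1895 = 93.91 rad/s².
θ = ½αt² = ½(93.91)(9.00)² = 3803 rad.
Revolutions = θ/(2π) = 605.3.

≈ 605 revolutions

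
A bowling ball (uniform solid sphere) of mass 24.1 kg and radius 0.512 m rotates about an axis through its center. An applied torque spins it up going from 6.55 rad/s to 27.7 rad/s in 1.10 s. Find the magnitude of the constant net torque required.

I = (2/5)MR² = (2/5)(24.1)(0.512)² = 2.527 kg·m².
α = Δω/Δt = (27.7 − 6.55)/1.10 = 19.23 rad/s².
τ = Iα = (2.527)(19.23) = 48.59 N·m.

τ ≈ 48.6 N·m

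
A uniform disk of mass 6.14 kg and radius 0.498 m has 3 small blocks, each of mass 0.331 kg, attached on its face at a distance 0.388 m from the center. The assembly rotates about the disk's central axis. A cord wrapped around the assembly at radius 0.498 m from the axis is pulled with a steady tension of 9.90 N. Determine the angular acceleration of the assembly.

I_disk = ½MR² = ½(6.14)(0.498)² = 0.7614 kg·m².
I_blocks = 3·m·r² = 3(0.331)(0.388)² = 0.1495 kg·m².
Total I = 0.9109 kg·m².
τ = F r = (9.90)(0.498) = 4.930 N·m.
α = τ/I = 4.930/0.9109 = 5.413 rad/s².

α ≈ 5.41 rad/s²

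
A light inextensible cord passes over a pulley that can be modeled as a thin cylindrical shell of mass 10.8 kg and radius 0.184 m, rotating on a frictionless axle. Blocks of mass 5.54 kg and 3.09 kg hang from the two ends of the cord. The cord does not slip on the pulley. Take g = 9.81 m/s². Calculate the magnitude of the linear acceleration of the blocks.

I = MR² = (10.8)(0.184)² = 0.3656 kg·m².
Heavier block: m₁g − T₁ = m₁a. Lighter block: T₂ − m₂g = m₂a.
Pulley: (T₁ − T₂)R = Iα = I(a/R), so T₁ − T₂ = (I/R²)a = 1·M_p a = 10.80·a.
Adding the three: (m₁ − m₂)g = (m₁ + m₂ + 10.80)a, so a = (5.54 − 3.09)(9.81)/(5.54 + 3.09 + 10.80) = 1.237 m/s².

a ≈ 1.24 m/s²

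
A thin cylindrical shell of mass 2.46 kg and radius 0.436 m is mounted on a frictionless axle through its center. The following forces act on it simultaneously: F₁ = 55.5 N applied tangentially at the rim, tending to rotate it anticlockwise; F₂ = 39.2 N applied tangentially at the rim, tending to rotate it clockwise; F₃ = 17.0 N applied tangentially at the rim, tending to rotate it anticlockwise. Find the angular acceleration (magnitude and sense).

I = MR² = (2.46)(0.436)² = 0.4676 kg·m².
Taking anticlockwise as positive: τ₁ = +(55.5)(0.436) = +24.20 N·m; τ₂ = −(39.2)(0.436) = −17.09 N·m; τ₃ = +(17.0)(0.436) = +7.412 N·m.
Net torque τ = 14.52 N·m.
α = τ/I = 14.52/0.4676 = 31.05 rad/s².

α ≈ 31.0 rad/s², anticlockwise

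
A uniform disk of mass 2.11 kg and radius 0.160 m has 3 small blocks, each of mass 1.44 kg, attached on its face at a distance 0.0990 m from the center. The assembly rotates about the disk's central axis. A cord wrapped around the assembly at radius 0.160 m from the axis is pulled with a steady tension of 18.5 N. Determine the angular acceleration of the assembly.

I_disk = ½MR² = ½(2.11)(0.160)² = 0.02701 kg·m².
I_blocks = 3·m·r² = 3(1.44)(0.0990)² = 0.04234 kg·m².
Total I = 0.06935 kg·m².
τ = F r = (18.5)(0.160) = 2.960 N·m.
α = τ/I = 2.960/0.06935 = 42.68 rad/s².

α ≈ 42.7 rad/s²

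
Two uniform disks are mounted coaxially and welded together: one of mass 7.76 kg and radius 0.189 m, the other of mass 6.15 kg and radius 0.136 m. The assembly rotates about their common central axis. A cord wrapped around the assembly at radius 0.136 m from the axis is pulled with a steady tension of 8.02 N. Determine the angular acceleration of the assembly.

I = ½M₁R₁² + ½M₂R₂² = ½(7.76)(0.189)² + ½(6.15)(0.136)² = 0.1955 kg·m².
τ = F r = (8.02)(0.136) = 1.091 N·m.
α = τ/I = 1.091/0.1955 = 5.580 rad/s².

α ≈ 5.58 rad/s²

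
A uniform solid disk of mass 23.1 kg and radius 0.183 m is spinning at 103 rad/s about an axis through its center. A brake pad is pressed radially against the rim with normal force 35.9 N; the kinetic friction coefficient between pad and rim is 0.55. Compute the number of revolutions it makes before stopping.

≈ 90.4 revolutions

I = ½MR² = (1/2)(23.1)(0.183)² = 0.3868 kg·m².
Friction force f = μN = (0.55)(35.9) = 19.75 N at the rim; torque magnitude τ = fR = 3.613 N·m, opposing ω.
|α| = τ/I = 3.613/0.3868 = 9.342 rad/s² (deceleration).
ω² = ω₀² − 2|α|θ with ω = 0 ⇒ θ = ω₀²/(2|α|) = 567.8 rad = 90.37 rev.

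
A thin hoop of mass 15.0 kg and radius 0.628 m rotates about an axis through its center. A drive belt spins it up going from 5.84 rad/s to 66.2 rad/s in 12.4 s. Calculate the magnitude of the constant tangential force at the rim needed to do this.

I = MR² = (15.0)(0.628)² = 5.916 kg·m².
α = Δω/Δt = (66.2 − 5.84)/12.4 = 4.868 rad/s².
The required torque is τ = Iα = (5.916)(4.868) = 28.80 N·m.
A tangential force at the rim gives τ = FR, so F = τ/R = 28.80/0.628 = 45.85 N.

F ≈ 45.9 N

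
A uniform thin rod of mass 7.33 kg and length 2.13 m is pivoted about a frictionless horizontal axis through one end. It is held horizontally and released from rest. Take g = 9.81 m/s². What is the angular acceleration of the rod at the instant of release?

α ≈ 6.91 rad/s²

About the pivot, I = (1/3)ML² = (1/3)(7.33)(2.13)² = 11.09 kg·m².
The weight acts at the center, a distance L/2 = 1.065 m from the pivot; τ = Mg(L/2) = 76.58 N·m.
α = τ/I = 76.58/11.09 = 6.908 rad/s².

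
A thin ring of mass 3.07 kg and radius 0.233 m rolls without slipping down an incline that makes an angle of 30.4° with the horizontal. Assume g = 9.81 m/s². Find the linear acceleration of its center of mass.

Translation along the incline: Mg sinθ − f = Ma.
Rotation about the center: fR = Iα with I = MR². No-slip gives a = αR, so f = (I/R²)a = M a.
Substituting: Mg sinθ = (1 + 1.000)Ma, so a = g sinθ/(1 + 1.000) = (9.81) sin 30.4° / 2.000 = 2.482 m/s².

a ≈ 2.48 m/s²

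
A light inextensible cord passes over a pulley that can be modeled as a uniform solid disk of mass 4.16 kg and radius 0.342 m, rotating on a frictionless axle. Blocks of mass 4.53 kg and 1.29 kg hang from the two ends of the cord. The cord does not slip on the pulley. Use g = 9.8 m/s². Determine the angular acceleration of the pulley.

I = ½MR² = (1/2)(4.16)(0.342)² = 0.2433 kg·m².
Heavier block: m₁g − T₁ = m₁a. Lighter block: T₂ − m₂g = m₂a.
Pulley: (T₁ − T₂)R = Iα = I(a/R), so T₁ − T₂ = (I/R²)a = (1/2)M_p a = 2.080·a.
Adding the three: (m₁ − m₂)g = (m₁ + m₂ + 2.080)a, so a = (4.53 − 1.29)(9.8)/(4.53 + 1.29 + 2.080) = 4.019 m/s².
α = a/R = 4.019/0.342 = 11.75 rad/s².

α ≈ 11.8 rad/s²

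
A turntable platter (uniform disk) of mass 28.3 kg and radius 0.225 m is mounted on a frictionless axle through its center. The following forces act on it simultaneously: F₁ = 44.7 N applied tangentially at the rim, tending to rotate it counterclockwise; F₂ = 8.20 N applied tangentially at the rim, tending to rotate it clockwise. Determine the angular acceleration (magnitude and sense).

α ≈ 11.5 rad/s², counterclockwise

I = ½MR² = (1/2)(28.3)(0.225)² = 0.7163 kg·m².
Taking counterclockwise as positive: τ₁ = +(44.7)(0.225) = +10.06 N·m; τ₂ = −(8.20)(0.225) = −1.845 N·m.
Net torque τ = 8.213 N·m.
α = τ/I = 8.213/0.7163 = 11.46 rad/s².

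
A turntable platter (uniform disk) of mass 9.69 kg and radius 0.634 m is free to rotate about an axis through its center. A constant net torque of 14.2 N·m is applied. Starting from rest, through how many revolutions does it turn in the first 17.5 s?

I = ½MR² = (1/2)(9.69)(0.634)² = 1.947 kg·m².
α = τ/I = 14.2/1.947 = 7.291 rad/s².
θ = ½αt² = ½(7.291)(17.5)² = 1117 rad.
Revolutions = θ/(2π) = 177.7.

≈ 178 revolutions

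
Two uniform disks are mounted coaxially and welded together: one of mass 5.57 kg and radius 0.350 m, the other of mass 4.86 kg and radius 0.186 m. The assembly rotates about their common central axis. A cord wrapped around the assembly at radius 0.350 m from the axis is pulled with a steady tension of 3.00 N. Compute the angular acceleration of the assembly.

α ≈ 2.47 rad/s²

I = ½M₁R₁² + ½M₂R₂² = ½(5.57)(0.350)² + ½(4.86)(0.186)² = 0.4252 kg·m².
τ = F r = (3.00)(0.350) = 1.050 N·m.
α = τ/I = 1.050/0.4252 = 2.469 rad/s².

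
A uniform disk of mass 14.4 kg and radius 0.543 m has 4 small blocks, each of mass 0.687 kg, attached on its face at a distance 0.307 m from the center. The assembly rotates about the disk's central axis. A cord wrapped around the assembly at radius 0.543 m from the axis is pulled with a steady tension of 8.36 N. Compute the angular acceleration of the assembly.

α ≈ 1.91 rad/s²

I_disk = ½MR² = ½(14.4)(0.543)² = 2.123 kg·m².
I_blocks = 4·m·r² = 4(0.687)(0.307)² = 0.2590 kg·m².
Total I = 2.382 kg·m².
τ = F r = (8.36)(0.543) = 4.539 N·m.
α = τ/I = 4.539/2.382 = 1.906 rad/s².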